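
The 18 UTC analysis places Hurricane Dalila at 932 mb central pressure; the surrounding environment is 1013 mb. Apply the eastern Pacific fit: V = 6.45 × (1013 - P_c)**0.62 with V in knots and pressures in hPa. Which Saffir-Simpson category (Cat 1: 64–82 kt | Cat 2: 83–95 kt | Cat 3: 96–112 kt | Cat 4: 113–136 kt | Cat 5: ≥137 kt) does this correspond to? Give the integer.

3

ΔP = 1013 − 932 = 81 mb.
V ≈ 6.45 × 81^0.62 = 6.45 × 15.25 ≈ 98 kt.
98 kt falls in the Category 3 band.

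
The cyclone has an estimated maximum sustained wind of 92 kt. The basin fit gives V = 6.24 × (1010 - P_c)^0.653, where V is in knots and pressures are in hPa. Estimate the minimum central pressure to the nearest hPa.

ΔP = (V / 6.24)^(1/0.653) = (92/6.24)^1.531.
92/6.24 = 14.744; 14.744^1.531 ≈ 61.60 hPa.
P_c = 1010 − 61.60 = 948.40 ≈ 948 hPa.

948 hPa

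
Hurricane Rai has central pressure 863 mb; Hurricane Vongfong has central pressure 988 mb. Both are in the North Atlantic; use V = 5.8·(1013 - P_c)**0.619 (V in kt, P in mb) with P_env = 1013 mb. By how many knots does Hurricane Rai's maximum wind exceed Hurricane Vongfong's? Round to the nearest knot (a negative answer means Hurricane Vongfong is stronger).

86 kt

Hurricane Rai: ΔP = 150; V ≈ 5.8 × 150^0.619 ≈ 128.95 kt.
Hurricane Vongfong: ΔP = 25; V ≈ 5.8 × 25^0.619 ≈ 42.54 kt.
Difference ≈ 128.95 − 42.54 = 86.41 → 86 kt.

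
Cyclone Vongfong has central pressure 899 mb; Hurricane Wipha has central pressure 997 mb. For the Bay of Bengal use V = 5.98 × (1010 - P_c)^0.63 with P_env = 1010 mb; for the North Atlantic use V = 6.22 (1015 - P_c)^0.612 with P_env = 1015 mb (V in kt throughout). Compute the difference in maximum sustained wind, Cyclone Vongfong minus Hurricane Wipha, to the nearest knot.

80 kt

Cyclone Vongfong: ΔP = 111; V ≈ 5.98 × 111^0.63 ≈ 116.21 kt.
Hurricane Wipha: ΔP = 18; V ≈ 6.22 × 18^0.612 ≈ 36.48 kt.
Difference ≈ 116.21 − 36.48 = 79.73 → 80 kt.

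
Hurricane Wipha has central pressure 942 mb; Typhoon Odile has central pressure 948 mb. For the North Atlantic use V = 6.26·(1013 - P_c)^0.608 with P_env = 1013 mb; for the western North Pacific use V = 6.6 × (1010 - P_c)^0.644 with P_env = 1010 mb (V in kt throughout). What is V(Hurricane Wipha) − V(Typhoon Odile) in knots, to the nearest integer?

-11 kt

Hurricane Wipha: ΔP = 71; V ≈ 6.26 × 71^0.608 ≈ 83.59 kt.
Typhoon Odile: ΔP = 62; V ≈ 6.6 × 62^0.644 ≈ 94.16 kt.
Difference ≈ 83.59 − 94.16 = -10.57 → -11 kt.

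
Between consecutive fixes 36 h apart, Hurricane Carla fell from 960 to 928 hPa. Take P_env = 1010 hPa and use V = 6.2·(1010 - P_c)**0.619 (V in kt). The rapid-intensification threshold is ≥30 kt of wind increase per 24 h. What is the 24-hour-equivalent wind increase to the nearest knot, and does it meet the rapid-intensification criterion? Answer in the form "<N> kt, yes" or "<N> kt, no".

V₁: ΔP = 50, V ≈ 6.2 × 50^0.619 ≈ 69.83 kt.
V₂: ΔP = 82, V ≈ 6.2 × 82^0.619 ≈ 94.85 kt.
ΔV over 36 h = 25.02 kt → 24 h equivalent = 25.02 × 24/36 ≈ 16.68 kt.
17 kt < 30 kt ⇒ not rapid intensification.

17 kt, no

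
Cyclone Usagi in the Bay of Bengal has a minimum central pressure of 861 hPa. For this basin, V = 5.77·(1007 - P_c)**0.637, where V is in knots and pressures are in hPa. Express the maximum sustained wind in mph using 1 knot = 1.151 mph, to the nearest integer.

159 mph

ΔP = 1007 − 861 = 146 hPa.
V ≈ 5.77 × 146^0.637 = 5.77 × 23.916 ≈ 137.997 kt.
137.997 × 1.151 ≈ 158.83 mph → 159 mph.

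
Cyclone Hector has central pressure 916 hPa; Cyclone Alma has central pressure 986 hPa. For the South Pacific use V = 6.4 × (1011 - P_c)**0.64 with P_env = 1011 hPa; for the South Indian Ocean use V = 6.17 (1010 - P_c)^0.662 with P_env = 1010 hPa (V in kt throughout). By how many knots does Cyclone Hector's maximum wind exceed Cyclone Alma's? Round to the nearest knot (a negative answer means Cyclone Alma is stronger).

Cyclone Hector: ΔP = 95; V ≈ 6.4 × 95^0.64 ≈ 118.01 kt.
Cyclone Alma: ΔP = 24; V ≈ 6.17 × 24^0.662 ≈ 50.58 kt.
Difference ≈ 118.01 − 50.58 = 67.43 → 67 kt.

67 kt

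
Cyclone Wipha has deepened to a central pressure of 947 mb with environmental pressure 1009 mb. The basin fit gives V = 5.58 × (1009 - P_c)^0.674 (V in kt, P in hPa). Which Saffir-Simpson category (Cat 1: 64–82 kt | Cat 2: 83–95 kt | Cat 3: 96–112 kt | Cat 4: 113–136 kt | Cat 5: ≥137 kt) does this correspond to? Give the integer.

ΔP = 1009 − 947 = 62 mb.
V ≈ 5.58 × 62^0.674 = 5.58 × 16.15 ≈ 90 kt.
90 kt falls in the Category 2 band.

2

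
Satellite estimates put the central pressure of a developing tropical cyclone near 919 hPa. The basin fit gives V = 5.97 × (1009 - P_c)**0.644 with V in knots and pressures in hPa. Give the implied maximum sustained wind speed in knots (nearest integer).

108 kt

ΔP = 1009 − 919 = 90 hPa.
90^0.644 ≈ 18.136.
V ≈ 5.97 × 18.136 ≈ 108.3 kt.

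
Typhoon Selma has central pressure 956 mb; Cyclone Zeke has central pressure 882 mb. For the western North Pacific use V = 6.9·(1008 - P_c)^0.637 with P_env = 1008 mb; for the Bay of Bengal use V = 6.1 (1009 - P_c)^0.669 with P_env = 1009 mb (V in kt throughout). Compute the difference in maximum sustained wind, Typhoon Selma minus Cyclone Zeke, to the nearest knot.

-70 kt

Typhoon Selma: ΔP = 52; V ≈ 6.9 × 52^0.637 ≈ 85.50 kt.
Cyclone Zeke: ΔP = 127; V ≈ 6.1 × 127^0.669 ≈ 155.87 kt.
Difference ≈ 85.50 − 155.87 = -70.37 → -70 kt.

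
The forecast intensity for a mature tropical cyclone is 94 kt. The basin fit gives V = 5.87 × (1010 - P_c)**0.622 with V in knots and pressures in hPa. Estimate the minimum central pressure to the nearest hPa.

ΔP = (V / 5.87)^(1/0.622) = (94/5.87)^1.608.
94/5.87 = 16.014; 16.014^1.608 ≈ 86.39 hPa.
P_c = 1010 − 86.39 = 923.61 ≈ 924 hPa.

924 hPa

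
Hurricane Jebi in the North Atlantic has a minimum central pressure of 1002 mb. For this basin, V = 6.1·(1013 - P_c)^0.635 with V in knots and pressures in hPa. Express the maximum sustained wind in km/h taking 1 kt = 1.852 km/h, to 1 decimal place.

51.8 km/h

ΔP = 1013 − 1002 = 11 mb.
V ≈ 6.1 × 11^0.635 = 6.1 × 4.584 ≈ 27.965 kt.
27.965 × 1.852 ≈ 51.79 km/h → 51.8 km/h.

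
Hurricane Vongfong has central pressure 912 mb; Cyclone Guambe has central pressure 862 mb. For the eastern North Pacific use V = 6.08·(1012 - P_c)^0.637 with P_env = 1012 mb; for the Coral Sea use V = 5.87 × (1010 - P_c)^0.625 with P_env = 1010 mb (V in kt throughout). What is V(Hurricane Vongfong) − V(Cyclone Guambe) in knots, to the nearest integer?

-19 kt

Hurricane Vongfong: ΔP = 100; V ≈ 6.08 × 100^0.637 ≈ 114.26 kt.
Cyclone Guambe: ΔP = 148; V ≈ 5.87 × 148^0.625 ≈ 133.37 kt.
Difference ≈ 114.26 − 133.37 = -19.11 → -19 kt.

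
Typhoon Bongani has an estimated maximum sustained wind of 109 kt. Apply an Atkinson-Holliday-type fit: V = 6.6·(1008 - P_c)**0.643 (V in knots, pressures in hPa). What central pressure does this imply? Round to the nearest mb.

ΔP = (V / 6.6)^(1/0.643) = (109/6.6)^1.555.
109/6.6 = 16.515; 16.515^1.555 ≈ 78.35 mb.
P_c = 1008 − 78.35 = 929.65 ≈ 930 mb.

930 mb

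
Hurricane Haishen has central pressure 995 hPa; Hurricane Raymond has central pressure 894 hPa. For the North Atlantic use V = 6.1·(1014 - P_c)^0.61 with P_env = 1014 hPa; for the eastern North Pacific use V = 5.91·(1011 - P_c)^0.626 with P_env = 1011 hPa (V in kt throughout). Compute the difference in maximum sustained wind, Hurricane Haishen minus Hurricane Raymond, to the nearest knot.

Hurricane Haishen: ΔP = 19; V ≈ 6.1 × 19^0.61 ≈ 36.76 kt.
Hurricane Raymond: ΔP = 117; V ≈ 5.91 × 117^0.626 ≈ 116.49 kt.
Difference ≈ 36.76 − 116.49 = -79.73 → -80 kt.

-80 kt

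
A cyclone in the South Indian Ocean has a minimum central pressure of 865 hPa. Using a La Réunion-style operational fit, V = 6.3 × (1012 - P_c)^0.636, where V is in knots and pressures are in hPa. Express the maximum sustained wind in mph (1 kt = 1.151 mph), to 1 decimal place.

173.3 mph

ΔP = 1012 − 865 = 147 hPa.
V ≈ 6.3 × 147^0.636 = 6.3 × 23.901 ≈ 150.576 kt.
150.576 × 1.151 ≈ 173.31 mph → 173.3 mph.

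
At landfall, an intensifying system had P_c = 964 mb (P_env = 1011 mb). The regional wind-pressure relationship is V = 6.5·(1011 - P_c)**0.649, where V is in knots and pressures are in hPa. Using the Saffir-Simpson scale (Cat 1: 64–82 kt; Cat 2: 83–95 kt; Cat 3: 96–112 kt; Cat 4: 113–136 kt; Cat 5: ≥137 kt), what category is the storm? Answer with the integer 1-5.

1

ΔP = 1011 − 964 = 47 mb.
V ≈ 6.5 × 47^0.649 = 6.5 × 12.17 ≈ 79 kt.
79 kt falls in the Category 1 band.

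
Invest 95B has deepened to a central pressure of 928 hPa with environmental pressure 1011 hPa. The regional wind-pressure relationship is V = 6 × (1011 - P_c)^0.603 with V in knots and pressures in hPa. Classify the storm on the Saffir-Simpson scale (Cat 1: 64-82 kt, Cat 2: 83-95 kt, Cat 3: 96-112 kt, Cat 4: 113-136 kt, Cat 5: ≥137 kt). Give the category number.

ΔP = 1011 − 928 = 83 hPa.
V ≈ 6 × 83^0.603 = 6 × 14.36 ≈ 86 kt.
86 kt falls in the Category 2 band.

2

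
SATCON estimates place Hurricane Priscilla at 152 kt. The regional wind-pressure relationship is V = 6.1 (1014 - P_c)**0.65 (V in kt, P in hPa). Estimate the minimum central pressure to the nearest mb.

873 mb

ΔP = (V / 6.1)^(1/0.65) = (152/6.1)^1.538.
152/6.1 = 24.918; 24.918^1.538 ≈ 140.76 mb.
P_c = 1014 − 140.76 = 873.24 ≈ 873 mb.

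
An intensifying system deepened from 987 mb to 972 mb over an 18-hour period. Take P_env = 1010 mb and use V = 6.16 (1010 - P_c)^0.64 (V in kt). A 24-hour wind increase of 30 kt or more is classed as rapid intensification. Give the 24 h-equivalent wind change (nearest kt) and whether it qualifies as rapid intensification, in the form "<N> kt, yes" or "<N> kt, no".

V₁: ΔP = 23, V ≈ 6.16 × 23^0.64 ≈ 45.82 kt.
V₂: ΔP = 38, V ≈ 6.16 × 38^0.64 ≈ 63.19 kt.
ΔV over 18 h = 17.37 kt → 24 h equivalent = 17.37 × 24/18 ≈ 23.16 kt.
23 kt < 30 kt ⇒ not rapid intensification.

23 kt, no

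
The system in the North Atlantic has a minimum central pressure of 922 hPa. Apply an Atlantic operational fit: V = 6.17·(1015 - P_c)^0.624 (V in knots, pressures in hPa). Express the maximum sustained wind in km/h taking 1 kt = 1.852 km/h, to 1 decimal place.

ΔP = 1015 − 922 = 93 hPa.
V ≈ 6.17 × 93^0.624 = 6.17 × 16.917 ≈ 104.380 kt.
104.380 × 1.852 ≈ 193.31 km/h → 193.3 km/h.

193.3 km/h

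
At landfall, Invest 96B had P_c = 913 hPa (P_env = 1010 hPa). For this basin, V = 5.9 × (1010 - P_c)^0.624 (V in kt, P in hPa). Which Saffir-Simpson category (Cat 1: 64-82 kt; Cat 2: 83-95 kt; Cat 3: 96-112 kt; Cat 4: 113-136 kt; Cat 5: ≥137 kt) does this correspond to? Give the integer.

3

ΔP = 1010 − 913 = 97 hPa.
V ≈ 5.9 × 97^0.624 = 5.9 × 17.37 ≈ 102 kt.
102 kt falls in the Category 3 band.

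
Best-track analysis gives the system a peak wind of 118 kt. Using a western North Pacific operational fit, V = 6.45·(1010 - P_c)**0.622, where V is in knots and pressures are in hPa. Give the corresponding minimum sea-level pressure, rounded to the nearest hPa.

903 hPa

ΔP = (V / 6.45)^(1/0.622) = (118/6.45)^1.608.
118/6.45 = 18.295; 18.295^1.608 ≈ 107.02 hPa.
P_c = 1010 − 107.02 = 902.98 ≈ 903 hPa.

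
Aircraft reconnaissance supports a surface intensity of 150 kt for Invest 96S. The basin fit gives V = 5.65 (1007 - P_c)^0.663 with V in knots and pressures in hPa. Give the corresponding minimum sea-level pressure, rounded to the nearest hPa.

866 hPa

ΔP = (V / 5.65)^(1/0.663) = (150/5.65)^1.508.
150/5.65 = 26.549; 26.549^1.508 ≈ 140.57 hPa.
P_c = 1007 − 140.57 = 866.43 ≈ 866 hPa.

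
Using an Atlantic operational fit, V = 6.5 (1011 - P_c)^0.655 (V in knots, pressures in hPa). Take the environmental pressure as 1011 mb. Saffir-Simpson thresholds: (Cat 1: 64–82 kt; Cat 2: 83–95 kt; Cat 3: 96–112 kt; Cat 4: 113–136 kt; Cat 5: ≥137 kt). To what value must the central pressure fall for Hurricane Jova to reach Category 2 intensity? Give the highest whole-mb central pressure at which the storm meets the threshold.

Category 2 begins at V = 83 kt.
Required ΔP = (83/6.5)^(1/0.655) = 12.769^1.527 ≈ 48.84 mb.
P_c ≤ 1011 − 48.84 = 962.16, so the highest integer P_c is 962 mb.

962 mb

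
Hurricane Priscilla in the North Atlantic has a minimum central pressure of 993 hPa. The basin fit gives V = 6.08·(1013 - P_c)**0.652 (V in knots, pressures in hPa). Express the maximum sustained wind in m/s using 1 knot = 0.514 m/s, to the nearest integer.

ΔP = 1013 − 993 = 20 hPa.
V ≈ 6.08 × 20^0.652 = 6.08 × 7.051 ≈ 42.872 kt.
42.872 × 0.514 ≈ 22.04 m/s → 22 m/s.

22 m/s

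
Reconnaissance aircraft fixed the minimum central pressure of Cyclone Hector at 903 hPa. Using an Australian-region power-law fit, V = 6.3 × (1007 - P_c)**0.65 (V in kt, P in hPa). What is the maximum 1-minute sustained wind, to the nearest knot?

ΔP = 1007 − 903 = 104 hPa.
104^0.65 ≈ 20.468.
V ≈ 6.3 × 20.468 ≈ 128.9 kt.

129 kt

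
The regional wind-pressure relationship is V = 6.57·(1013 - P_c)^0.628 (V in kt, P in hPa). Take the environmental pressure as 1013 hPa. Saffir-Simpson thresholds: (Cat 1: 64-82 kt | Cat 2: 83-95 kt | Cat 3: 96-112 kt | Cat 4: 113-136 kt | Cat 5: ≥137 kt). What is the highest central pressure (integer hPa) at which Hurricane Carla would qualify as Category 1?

975 hPa

Category 1 begins at V = 64 kt.
Required ΔP = (64/6.57)^(1/0.628) = 9.741^1.592 ≈ 37.52 hPa.
P_c ≤ 1013 − 37.52 = 975.48, so the highest integer P_c is 975 hPa.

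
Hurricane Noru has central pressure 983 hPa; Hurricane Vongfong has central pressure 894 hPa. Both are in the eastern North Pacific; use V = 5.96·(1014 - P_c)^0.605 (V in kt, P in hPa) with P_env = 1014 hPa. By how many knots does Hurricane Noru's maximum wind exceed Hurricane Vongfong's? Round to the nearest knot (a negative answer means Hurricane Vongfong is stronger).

Hurricane Noru: ΔP = 31; V ≈ 5.96 × 31^0.605 ≈ 47.59 kt.
Hurricane Vongfong: ΔP = 120; V ≈ 5.96 × 120^0.605 ≈ 107.93 kt.
Difference ≈ 47.59 − 107.93 = -60.34 → -60 kt.

-60 kt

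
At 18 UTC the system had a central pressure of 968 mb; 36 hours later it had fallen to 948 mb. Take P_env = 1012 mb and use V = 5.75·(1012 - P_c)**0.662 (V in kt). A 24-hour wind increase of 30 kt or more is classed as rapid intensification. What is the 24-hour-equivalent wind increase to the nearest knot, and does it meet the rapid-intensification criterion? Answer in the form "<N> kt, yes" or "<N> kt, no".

13 kt, no

V₁: ΔP = 44, V ≈ 5.75 × 44^0.662 ≈ 70.41 kt.
V₂: ΔP = 64, V ≈ 5.75 × 64^0.662 ≈ 90.23 kt.
ΔV over 36 h = 19.82 kt → 24 h equivalent = 19.82 × 24/36 ≈ 13.21 kt.
13 kt < 30 kt ⇒ not rapid intensification.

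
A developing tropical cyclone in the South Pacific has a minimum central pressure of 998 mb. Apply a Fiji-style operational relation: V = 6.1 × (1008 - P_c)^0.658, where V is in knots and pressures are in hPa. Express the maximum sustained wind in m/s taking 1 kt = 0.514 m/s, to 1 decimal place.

ΔP = 1008 − 998 = 10 mb.
V ≈ 6.1 × 10^0.658 = 6.1 × 4.550 ≈ 27.754 kt.
27.754 × 0.514 ≈ 14.27 m/s → 14.3 m/s.

14.3 m/s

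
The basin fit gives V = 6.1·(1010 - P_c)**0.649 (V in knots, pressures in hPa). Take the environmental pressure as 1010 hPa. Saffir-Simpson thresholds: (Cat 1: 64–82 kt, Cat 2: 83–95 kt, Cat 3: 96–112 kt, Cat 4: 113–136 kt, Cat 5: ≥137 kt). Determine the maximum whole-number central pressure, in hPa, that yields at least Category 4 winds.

920 hPa

Category 4 begins at V = 113 kt.
Required ΔP = (113/6.1)^(1/0.649) = 18.525^1.541 ≈ 89.82 hPa.
P_c ≤ 1010 − 89.82 = 920.18, so the highest integer P_c is 920 hPa.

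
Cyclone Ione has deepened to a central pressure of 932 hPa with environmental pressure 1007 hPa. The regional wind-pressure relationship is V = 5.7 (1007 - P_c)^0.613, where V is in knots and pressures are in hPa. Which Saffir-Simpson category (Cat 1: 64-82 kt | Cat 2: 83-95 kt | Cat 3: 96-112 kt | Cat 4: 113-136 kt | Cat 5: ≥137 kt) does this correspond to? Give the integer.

1

ΔP = 1007 − 932 = 75 hPa.
V ≈ 5.7 × 75^0.613 = 5.7 × 14.11 ≈ 80 kt.
80 kt falls in the Category 1 band.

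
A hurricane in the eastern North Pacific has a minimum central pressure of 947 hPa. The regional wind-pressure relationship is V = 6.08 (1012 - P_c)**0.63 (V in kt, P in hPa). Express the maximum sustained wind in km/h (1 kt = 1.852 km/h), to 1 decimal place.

ΔP = 1012 − 947 = 65 hPa.
V ≈ 6.08 × 65^0.63 = 6.08 × 13.872 ≈ 84.341 kt.
84.341 × 1.852 ≈ 156.20 km/h → 156.2 km/h.

156.2 km/h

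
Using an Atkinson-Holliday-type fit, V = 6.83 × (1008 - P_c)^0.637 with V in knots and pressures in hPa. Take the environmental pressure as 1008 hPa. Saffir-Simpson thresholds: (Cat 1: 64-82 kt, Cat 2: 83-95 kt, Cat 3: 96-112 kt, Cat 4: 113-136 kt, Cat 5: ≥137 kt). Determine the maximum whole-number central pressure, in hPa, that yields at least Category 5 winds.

897 hPa

Category 5 begins at V = 137 kt.
Required ΔP = (137/6.83)^(1/0.637) = 20.059^1.570 ≈ 110.77 hPa.
P_c ≤ 1008 − 110.77 = 897.23, so the highest integer P_c is 897 hPa.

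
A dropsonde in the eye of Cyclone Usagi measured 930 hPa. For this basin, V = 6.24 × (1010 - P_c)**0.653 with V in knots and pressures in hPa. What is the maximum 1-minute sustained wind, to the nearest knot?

ΔP = 1010 − 930 = 80 hPa.
80^0.653 ≈ 17.487.
V ≈ 6.24 × 17.487 ≈ 109.1 kt.

109 kt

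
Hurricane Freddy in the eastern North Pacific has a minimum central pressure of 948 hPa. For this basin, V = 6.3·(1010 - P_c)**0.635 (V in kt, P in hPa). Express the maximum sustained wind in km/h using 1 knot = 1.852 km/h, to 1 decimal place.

160.4 km/h

ΔP = 1010 − 948 = 62 hPa.
V ≈ 6.3 × 62^0.635 = 6.3 × 13.746 ≈ 86.598 kt.
86.598 × 1.852 ≈ 160.38 km/h → 160.4 km/h.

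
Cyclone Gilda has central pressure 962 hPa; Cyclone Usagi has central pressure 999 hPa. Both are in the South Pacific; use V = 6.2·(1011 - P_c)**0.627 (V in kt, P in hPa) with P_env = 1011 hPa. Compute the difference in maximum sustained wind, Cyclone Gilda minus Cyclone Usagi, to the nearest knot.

Cyclone Gilda: ΔP = 49; V ≈ 6.2 × 49^0.627 ≈ 71.15 kt.
Cyclone Usagi: ΔP = 12; V ≈ 6.2 × 12^0.627 ≈ 29.45 kt.
Difference ≈ 71.15 − 29.45 = 41.70 → 42 kt.

42 kt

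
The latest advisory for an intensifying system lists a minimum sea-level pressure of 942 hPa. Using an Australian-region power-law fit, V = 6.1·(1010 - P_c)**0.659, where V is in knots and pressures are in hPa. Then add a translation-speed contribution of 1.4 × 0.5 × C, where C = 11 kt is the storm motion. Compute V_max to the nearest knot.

106 kt

ΔP = 1010 − 942 = 68 hPa.
68^0.659 ≈ 16.130.
V ≈ 6.1 × 16.130 ≈ 98.4 kt.
Translation term: 1.4 × 0.5 × 11 = 7.7 kt.
Corrected V ≈ 106.1 kt → 106 kt.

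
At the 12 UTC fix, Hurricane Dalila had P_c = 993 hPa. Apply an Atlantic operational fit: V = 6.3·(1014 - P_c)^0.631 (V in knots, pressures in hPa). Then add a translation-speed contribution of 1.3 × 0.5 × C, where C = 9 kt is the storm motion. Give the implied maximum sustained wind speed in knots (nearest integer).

49 kt

ΔP = 1014 − 993 = 21 hPa.
21^0.631 ≈ 6.828.
V ≈ 6.3 × 6.828 ≈ 43.0 kt.
Translation term: 1.3 × 0.5 × 9 = 5.85 kt.
Corrected V ≈ 48.85 kt → 49 kt.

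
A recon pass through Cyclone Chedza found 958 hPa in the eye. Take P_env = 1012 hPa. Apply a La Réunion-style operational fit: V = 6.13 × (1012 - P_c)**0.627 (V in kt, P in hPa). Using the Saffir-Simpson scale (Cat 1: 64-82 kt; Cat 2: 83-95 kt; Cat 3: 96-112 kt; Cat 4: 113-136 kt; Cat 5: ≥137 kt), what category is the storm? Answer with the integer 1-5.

ΔP = 1012 − 958 = 54 hPa.
V ≈ 6.13 × 54^0.627 = 6.13 × 12.20 ≈ 75 kt.
75 kt falls in the Category 1 band.

1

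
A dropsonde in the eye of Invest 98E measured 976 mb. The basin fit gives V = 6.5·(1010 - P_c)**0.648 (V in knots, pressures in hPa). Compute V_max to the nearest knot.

ΔP = 1010 − 976 = 34 mb.
34^0.648 ≈ 9.826.
V ≈ 6.5 × 9.826 ≈ 63.9 kt.

64 kt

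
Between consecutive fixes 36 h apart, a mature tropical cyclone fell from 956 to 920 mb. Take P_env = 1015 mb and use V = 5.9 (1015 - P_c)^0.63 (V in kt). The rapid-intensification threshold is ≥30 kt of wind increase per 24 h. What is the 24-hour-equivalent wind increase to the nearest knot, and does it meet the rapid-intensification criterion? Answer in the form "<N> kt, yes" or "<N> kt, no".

18 kt, no

V₁: ΔP = 59, V ≈ 5.9 × 59^0.63 ≈ 77.00 kt.
V₂: ΔP = 95, V ≈ 5.9 × 95^0.63 ≈ 103.95 kt.
ΔV over 36 h = 26.95 kt → 24 h equivalent = 26.95 × 24/36 ≈ 17.97 kt.
18 kt < 30 kt ⇒ not rapid intensification.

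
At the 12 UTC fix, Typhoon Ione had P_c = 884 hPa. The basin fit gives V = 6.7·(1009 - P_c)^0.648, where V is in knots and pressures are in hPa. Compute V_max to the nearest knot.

ΔP = 1009 − 884 = 125 hPa.
125^0.648 ≈ 22.845.
V ≈ 6.7 × 22.845 ≈ 153.1 kt.

153 kt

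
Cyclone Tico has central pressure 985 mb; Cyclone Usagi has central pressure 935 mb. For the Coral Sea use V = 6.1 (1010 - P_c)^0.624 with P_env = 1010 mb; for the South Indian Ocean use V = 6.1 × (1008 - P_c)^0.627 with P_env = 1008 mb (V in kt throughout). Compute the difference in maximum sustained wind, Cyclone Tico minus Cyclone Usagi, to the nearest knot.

-44 kt

Cyclone Tico: ΔP = 25; V ≈ 6.1 × 25^0.624 ≈ 45.46 kt.
Cyclone Usagi: ΔP = 73; V ≈ 6.1 × 73^0.627 ≈ 89.87 kt.
Difference ≈ 45.46 − 89.87 = -44.41 → -44 kt.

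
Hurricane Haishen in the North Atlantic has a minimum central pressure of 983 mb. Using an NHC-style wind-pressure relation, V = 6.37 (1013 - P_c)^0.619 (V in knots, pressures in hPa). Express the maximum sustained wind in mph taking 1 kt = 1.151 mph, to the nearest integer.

ΔP = 1013 − 983 = 30 mb.
V ≈ 6.37 × 30^0.619 = 6.37 × 8.210 ≈ 52.297 kt.
52.297 × 1.151 ≈ 60.19 mph → 60 mph.

60 mph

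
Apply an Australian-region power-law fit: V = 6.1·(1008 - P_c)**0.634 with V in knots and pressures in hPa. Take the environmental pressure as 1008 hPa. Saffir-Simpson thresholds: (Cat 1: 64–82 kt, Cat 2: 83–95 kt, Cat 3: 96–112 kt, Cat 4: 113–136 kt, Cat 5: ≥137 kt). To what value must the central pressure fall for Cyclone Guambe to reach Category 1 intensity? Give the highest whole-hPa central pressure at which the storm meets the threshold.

Category 1 begins at V = 64 kt.
Required ΔP = (64/6.1)^(1/0.634) = 10.492^1.577 ≈ 40.75 hPa.
P_c ≤ 1008 − 40.75 = 967.25, so the highest integer P_c is 967 hPa.

967 hPa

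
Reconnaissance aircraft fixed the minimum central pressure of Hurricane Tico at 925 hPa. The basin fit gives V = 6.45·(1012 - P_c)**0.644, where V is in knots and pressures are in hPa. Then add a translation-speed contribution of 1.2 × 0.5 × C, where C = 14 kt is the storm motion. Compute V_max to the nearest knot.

123 kt

ΔP = 1012 − 925 = 87 hPa.
87^0.644 ≈ 17.744.
V ≈ 6.45 × 17.744 ≈ 114.4 kt.
Translation term: 1.2 × 0.5 × 14 = 8.4 kt.
Corrected V ≈ 122.8 kt → 123 kt.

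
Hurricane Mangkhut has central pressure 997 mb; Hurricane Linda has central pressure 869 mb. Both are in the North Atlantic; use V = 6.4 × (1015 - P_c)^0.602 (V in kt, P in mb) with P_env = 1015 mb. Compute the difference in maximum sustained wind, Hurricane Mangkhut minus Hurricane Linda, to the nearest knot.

-92 kt

Hurricane Mangkhut: ΔP = 18; V ≈ 6.4 × 18^0.602 ≈ 36.46 kt.
Hurricane Linda: ΔP = 146; V ≈ 6.4 × 146^0.602 ≈ 128.56 kt.
Difference ≈ 36.46 − 128.56 = -92.10 → -92 kt.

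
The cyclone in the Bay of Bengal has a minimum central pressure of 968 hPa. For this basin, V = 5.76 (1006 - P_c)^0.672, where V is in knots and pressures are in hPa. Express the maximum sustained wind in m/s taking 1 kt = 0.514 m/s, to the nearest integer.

ΔP = 1006 − 968 = 38 hPa.
V ≈ 5.76 × 38^0.672 = 5.76 × 11.524 ≈ 66.380 kt.
66.380 × 0.514 ≈ 34.12 m/s → 34 m/s.

34 m/s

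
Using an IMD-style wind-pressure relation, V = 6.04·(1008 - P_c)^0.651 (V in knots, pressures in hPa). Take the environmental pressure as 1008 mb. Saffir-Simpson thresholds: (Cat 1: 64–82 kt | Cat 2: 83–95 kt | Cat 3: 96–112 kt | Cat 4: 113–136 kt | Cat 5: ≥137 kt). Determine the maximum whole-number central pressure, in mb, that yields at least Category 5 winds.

887 mb

Category 5 begins at V = 137 kt.
Required ΔP = (137/6.04)^(1/0.651) = 22.682^1.536 ≈ 120.91 mb.
P_c ≤ 1008 − 120.91 = 887.09, so the highest integer P_c is 887 mb.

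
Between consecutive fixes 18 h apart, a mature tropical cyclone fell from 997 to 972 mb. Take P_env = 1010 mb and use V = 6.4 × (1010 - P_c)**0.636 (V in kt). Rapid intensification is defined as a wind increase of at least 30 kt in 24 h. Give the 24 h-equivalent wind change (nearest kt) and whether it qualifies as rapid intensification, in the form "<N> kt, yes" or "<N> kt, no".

V₁: ΔP = 13, V ≈ 6.4 × 13^0.636 ≈ 32.71 kt.
V₂: ΔP = 38, V ≈ 6.4 × 38^0.636 ≈ 64.70 kt.
ΔV over 18 h = 31.99 kt → 24 h equivalent = 31.99 × 24/18 ≈ 42.65 kt.
43 kt ≥ 30 kt ⇒ rapid intensification.

43 kt, yes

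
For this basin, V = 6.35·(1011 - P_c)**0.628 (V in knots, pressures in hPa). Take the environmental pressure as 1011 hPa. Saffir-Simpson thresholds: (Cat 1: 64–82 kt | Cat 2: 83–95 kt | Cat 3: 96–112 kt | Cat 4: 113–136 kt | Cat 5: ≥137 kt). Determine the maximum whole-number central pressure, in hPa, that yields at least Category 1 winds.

Category 1 begins at V = 64 kt.
Required ΔP = (64/6.35)^(1/0.628) = 10.079^1.592 ≈ 39.61 hPa.
P_c ≤ 1011 − 39.61 = 971.39, so the highest integer P_c is 971 hPa.

971 hPa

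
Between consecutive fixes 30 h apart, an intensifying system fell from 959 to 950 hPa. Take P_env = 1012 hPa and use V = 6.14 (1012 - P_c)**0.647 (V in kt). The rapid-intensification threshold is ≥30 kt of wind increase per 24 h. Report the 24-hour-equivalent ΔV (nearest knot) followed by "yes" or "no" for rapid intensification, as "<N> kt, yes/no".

V₁: ΔP = 53, V ≈ 6.14 × 53^0.647 ≈ 80.13 kt.
V₂: ΔP = 62, V ≈ 6.14 × 62^0.647 ≈ 88.68 kt.
ΔV over 30 h = 8.55 kt → 24 h equivalent = 8.55 × 24/30 ≈ 6.84 kt.
7 kt < 30 kt ⇒ not rapid intensification.

7 kt, no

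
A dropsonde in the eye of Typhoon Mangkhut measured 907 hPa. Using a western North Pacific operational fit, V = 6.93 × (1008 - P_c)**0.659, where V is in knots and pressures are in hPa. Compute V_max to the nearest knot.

ΔP = 1008 − 907 = 101 hPa.
101^0.659 ≈ 20.934.
V ≈ 6.93 × 20.934 ≈ 145.1 kt.

145 kt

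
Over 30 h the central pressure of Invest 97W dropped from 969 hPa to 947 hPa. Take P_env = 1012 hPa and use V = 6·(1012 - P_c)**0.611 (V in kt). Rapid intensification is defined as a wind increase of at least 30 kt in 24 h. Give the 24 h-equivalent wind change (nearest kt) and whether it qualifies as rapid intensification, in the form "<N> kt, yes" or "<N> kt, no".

14 kt, no

V₁: ΔP = 43, V ≈ 6 × 43^0.611 ≈ 59.73 kt.
V₂: ΔP = 65, V ≈ 6 × 65^0.611 ≈ 76.88 kt.
ΔV over 30 h = 17.15 kt → 24 h equivalent = 17.15 × 24/30 ≈ 13.72 kt.
14 kt < 30 kt ⇒ not rapid intensification.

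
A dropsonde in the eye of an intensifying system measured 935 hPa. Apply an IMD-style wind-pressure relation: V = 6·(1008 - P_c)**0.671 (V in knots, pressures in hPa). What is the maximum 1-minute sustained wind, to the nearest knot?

107 kt

ΔP = 1008 − 935 = 73 hPa.
73^0.671 ≈ 17.795.
V ≈ 6 × 17.795 ≈ 106.8 kt.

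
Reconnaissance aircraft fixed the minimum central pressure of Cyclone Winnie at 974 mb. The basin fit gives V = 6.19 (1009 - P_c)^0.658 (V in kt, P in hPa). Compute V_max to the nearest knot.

64 kt

ΔP = 1009 − 974 = 35 mb.
35^0.658 ≈ 10.375.
V ≈ 6.19 × 10.375 ≈ 64.2 kt.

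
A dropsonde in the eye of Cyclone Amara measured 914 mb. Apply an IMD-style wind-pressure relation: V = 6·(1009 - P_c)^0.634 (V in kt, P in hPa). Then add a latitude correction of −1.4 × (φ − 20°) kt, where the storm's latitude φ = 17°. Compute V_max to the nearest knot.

ΔP = 1009 − 914 = 95 mb.
95^0.634 ≈ 17.942.
V ≈ 6 × 17.942 ≈ 107.7 kt.
Latitude correction: −1.4 × (17 − 20) = 4.2 kt.
Corrected V ≈ 111.9 kt → 112 kt.

112 kt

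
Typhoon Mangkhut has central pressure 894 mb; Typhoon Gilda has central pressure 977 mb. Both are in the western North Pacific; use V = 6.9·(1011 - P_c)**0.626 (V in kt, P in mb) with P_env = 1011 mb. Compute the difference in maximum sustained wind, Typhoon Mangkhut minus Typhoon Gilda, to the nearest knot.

Typhoon Mangkhut: ΔP = 117; V ≈ 6.9 × 117^0.626 ≈ 136.00 kt.
Typhoon Gilda: ΔP = 34; V ≈ 6.9 × 34^0.626 ≈ 62.74 kt.
Difference ≈ 136.00 − 62.74 = 73.26 → 73 kt.

73 kt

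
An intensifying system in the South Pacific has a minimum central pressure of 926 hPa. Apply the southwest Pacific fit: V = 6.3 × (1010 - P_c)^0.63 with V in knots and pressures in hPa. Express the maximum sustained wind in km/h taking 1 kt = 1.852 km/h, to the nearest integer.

ΔP = 1010 − 926 = 84 hPa.
V ≈ 6.3 × 84^0.63 = 6.3 × 16.304 ≈ 102.716 kt.
102.716 × 1.852 ≈ 190.23 km/h → 190 km/h.

190 km/h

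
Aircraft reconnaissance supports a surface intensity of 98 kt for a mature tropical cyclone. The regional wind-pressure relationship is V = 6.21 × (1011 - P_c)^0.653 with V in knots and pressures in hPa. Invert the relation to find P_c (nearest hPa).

ΔP = (V / 6.21)^(1/0.653) = (98/6.21)^1.531.
98/6.21 = 15.781; 15.781^1.531 ≈ 68.36 hPa.
P_c = 1011 − 68.36 = 942.64 ≈ 943 hPa.

943 hPa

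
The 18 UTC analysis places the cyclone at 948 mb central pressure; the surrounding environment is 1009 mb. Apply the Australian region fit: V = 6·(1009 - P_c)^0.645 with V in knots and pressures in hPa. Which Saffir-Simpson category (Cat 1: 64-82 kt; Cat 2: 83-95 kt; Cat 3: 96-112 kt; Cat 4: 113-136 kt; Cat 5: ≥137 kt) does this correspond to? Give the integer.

2

ΔP = 1009 − 948 = 61 mb.
V ≈ 6 × 61^0.645 = 6 × 14.18 ≈ 85 kt.
85 kt falls in the Category 2 band.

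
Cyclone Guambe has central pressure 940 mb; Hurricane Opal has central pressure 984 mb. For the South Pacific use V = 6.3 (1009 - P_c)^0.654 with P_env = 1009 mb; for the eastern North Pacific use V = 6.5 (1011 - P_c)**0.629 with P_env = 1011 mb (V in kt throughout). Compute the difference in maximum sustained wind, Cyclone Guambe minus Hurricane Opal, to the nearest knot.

49 kt

Cyclone Guambe: ΔP = 69; V ≈ 6.3 × 69^0.654 ≈ 100.45 kt.
Hurricane Opal: ΔP = 27; V ≈ 6.5 × 27^0.629 ≈ 51.67 kt.
Difference ≈ 100.45 − 51.67 = 48.78 → 49 kt.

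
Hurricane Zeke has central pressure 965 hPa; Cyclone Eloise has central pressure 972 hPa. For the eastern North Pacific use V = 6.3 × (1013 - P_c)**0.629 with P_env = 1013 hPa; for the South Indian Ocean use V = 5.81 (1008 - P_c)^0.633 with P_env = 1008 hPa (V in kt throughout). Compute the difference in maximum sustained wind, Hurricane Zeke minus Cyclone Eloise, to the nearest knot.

Hurricane Zeke: ΔP = 48; V ≈ 6.3 × 48^0.629 ≈ 71.92 kt.
Cyclone Eloise: ΔP = 36; V ≈ 5.81 × 36^0.633 ≈ 56.15 kt.
Difference ≈ 71.92 − 56.15 = 15.77 → 16 kt.

16 kt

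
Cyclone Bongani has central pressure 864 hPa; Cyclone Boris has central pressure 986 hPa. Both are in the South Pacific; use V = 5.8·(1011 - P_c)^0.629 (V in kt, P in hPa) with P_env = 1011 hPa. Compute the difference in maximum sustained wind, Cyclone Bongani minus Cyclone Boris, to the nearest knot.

Cyclone Bongani: ΔP = 147; V ≈ 5.8 × 147^0.629 ≈ 133.87 kt.
Cyclone Boris: ΔP = 25; V ≈ 5.8 × 25^0.629 ≈ 43.93 kt.
Difference ≈ 133.87 − 43.93 = 89.94 → 90 kt.

90 kt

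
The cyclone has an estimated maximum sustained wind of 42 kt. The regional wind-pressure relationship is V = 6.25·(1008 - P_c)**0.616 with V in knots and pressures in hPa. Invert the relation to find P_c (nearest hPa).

986 hPa

ΔP = (V / 6.25)^(1/0.616) = (42/6.25)^1.623.
42/6.25 = 6.720; 6.720^1.623 ≈ 22.04 hPa.
P_c = 1008 − 22.04 = 985.96 ≈ 986 hPa.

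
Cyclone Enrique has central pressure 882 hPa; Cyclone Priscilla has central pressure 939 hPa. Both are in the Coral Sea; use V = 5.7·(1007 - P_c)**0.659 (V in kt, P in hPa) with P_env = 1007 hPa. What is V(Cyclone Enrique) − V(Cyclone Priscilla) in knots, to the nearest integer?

45 kt

Cyclone Enrique: ΔP = 125; V ≈ 5.7 × 125^0.659 ≈ 137.32 kt.
Cyclone Priscilla: ΔP = 68; V ≈ 5.7 × 68^0.659 ≈ 91.94 kt.
Difference ≈ 137.32 − 91.94 = 45.38 → 45 kt.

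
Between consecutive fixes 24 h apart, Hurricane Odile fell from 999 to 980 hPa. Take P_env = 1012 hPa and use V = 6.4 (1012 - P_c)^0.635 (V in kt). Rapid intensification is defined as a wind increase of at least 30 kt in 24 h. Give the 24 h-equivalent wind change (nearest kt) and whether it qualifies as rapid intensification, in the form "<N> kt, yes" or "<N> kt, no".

25 kt, no

V₁: ΔP = 13, V ≈ 6.4 × 13^0.635 ≈ 32.62 kt.
V₂: ΔP = 32, V ≈ 6.4 × 32^0.635 ≈ 57.80 kt.
ΔV over 24 h = 25.18 kt → 24 h equivalent = 25.18 × 24/24 ≈ 25.18 kt.
25 kt < 30 kt ⇒ not rapid intensification.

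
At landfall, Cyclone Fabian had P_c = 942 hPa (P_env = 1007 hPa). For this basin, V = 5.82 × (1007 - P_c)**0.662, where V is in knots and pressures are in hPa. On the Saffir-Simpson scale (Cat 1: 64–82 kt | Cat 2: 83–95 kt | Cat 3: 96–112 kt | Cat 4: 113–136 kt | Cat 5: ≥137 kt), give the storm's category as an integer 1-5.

2

ΔP = 1007 − 942 = 65 hPa.
V ≈ 5.82 × 65^0.662 = 5.82 × 15.85 ≈ 92 kt.
92 kt falls in the Category 2 band.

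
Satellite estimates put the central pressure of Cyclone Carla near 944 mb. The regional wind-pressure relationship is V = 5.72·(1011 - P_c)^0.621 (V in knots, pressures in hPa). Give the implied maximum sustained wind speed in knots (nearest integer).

78 kt

ΔP = 1011 − 944 = 67 mb.
67^0.621 ≈ 13.614.
V ≈ 5.72 × 13.614 ≈ 77.9 kt.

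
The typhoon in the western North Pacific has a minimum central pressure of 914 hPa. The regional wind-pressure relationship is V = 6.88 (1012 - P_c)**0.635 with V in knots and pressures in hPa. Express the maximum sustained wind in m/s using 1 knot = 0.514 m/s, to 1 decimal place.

ΔP = 1012 − 914 = 98 hPa.
V ≈ 6.88 × 98^0.635 = 6.88 × 18.384 ≈ 126.479 kt.
126.479 × 0.514 ≈ 65.01 m/s → 65.0 m/s.

65.0 m/s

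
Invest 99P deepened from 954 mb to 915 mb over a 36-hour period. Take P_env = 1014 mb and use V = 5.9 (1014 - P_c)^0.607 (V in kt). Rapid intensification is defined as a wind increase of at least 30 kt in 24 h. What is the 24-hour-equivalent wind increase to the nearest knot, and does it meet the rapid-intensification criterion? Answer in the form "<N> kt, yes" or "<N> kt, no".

V₁: ΔP = 60, V ≈ 5.9 × 60^0.607 ≈ 70.83 kt.
V₂: ΔP = 99, V ≈ 5.9 × 99^0.607 ≈ 95.98 kt.
ΔV over 36 h = 25.15 kt → 24 h equivalent = 25.15 × 24/36 ≈ 16.77 kt.
17 kt < 30 kt ⇒ not rapid intensification.

17 kt, no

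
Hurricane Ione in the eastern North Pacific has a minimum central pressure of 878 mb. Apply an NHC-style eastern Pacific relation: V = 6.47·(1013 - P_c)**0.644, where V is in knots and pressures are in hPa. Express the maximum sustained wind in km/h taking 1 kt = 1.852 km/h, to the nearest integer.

282 km/h

ΔP = 1013 − 878 = 135 mb.
V ≈ 6.47 × 135^0.644 = 6.47 × 23.547 ≈ 152.349 kt.
152.349 × 1.852 ≈ 282.15 km/h → 282 km/h.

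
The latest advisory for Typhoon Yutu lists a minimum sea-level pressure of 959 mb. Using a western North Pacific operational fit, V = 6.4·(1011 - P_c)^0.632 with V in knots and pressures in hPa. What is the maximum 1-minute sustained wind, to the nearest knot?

ΔP = 1011 − 959 = 52 mb.
52^0.632 ≈ 12.148.
V ≈ 6.4 × 12.148 ≈ 77.7 kt.

78 kt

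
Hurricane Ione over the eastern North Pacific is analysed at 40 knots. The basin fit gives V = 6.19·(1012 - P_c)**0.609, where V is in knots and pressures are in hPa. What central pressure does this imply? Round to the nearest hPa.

ΔP = (V / 6.19)^(1/0.609) = (40/6.19)^1.642.
40/6.19 = 6.462; 6.462^1.642 ≈ 21.41 hPa.
P_c = 1012 − 21.41 = 990.59 ≈ 991 hPa.

991 hPa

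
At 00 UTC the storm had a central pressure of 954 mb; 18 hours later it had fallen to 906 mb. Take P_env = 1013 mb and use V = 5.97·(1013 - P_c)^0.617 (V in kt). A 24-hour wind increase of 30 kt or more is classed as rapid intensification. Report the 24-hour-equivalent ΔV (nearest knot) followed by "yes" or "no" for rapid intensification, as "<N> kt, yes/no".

V₁: ΔP = 59, V ≈ 5.97 × 59^0.617 ≈ 73.89 kt.
V₂: ΔP = 107, V ≈ 5.97 × 107^0.617 ≈ 106.69 kt.
ΔV over 18 h = 32.80 kt → 24 h equivalent = 32.80 × 24/18 ≈ 43.73 kt.
44 kt ≥ 30 kt ⇒ rapid intensification.

44 kt, yes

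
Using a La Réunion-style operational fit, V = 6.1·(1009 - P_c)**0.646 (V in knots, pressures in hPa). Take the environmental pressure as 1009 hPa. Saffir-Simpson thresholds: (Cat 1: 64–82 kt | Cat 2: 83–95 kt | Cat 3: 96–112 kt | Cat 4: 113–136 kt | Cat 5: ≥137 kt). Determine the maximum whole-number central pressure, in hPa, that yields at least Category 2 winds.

952 hPa

Category 2 begins at V = 83 kt.
Required ΔP = (83/6.1)^(1/0.646) = 13.607^1.548 ≈ 56.89 hPa.
P_c ≤ 1009 − 56.89 = 952.11, so the highest integer P_c is 952 hPa.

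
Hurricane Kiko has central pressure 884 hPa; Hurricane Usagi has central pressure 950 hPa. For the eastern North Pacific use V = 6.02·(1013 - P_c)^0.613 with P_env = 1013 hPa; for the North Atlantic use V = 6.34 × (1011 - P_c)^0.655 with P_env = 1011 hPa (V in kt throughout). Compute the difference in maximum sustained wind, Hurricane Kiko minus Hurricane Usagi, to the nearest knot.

25 kt

Hurricane Kiko: ΔP = 129; V ≈ 6.02 × 129^0.613 ≈ 118.41 kt.
Hurricane Usagi: ΔP = 61; V ≈ 6.34 × 61^0.655 ≈ 93.64 kt.
Difference ≈ 118.41 − 93.64 = 24.77 → 25 kt.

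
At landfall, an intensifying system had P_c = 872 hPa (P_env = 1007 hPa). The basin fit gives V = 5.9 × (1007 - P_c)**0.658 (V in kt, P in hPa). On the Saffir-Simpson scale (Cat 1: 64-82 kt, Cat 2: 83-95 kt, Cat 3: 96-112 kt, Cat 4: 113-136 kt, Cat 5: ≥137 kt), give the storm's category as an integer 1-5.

ΔP = 1007 − 872 = 135 hPa.
V ≈ 5.9 × 135^0.658 = 5.9 × 25.22 ≈ 149 kt.
149 kt falls in the Category 5 band.

5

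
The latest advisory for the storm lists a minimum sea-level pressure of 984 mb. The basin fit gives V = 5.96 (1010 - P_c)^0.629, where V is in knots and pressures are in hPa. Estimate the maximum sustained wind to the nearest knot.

46 kt

ΔP = 1010 − 984 = 26 mb.
26^0.629 ≈ 7.763.
V ≈ 5.96 × 7.763 ≈ 46.3 kt.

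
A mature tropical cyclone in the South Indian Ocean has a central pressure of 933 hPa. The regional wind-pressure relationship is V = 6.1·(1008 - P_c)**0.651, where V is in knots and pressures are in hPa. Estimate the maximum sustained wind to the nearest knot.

ΔP = 1008 − 933 = 75 hPa.
75^0.651 ≈ 16.621.
V ≈ 6.1 × 16.621 ≈ 101.4 kt.

101 kt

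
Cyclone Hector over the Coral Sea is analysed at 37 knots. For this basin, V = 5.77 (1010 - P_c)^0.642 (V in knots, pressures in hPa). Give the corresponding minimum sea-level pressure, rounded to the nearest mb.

ΔP = (V / 5.77)^(1/0.642) = (37/5.77)^1.558.
37/5.77 = 6.412; 6.412^1.558 ≈ 18.07 mb.
P_c = 1010 − 18.07 = 991.93 ≈ 992 mb.

992 mb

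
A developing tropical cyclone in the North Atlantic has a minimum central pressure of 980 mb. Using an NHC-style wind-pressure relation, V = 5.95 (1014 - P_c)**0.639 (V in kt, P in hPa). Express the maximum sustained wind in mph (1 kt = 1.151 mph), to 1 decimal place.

65.2 mph

ΔP = 1014 − 980 = 34 mb.
V ≈ 5.95 × 34^0.639 = 5.95 × 9.520 ≈ 56.641 kt.
56.641 × 1.151 ≈ 65.19 mph → 65.2 mph.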